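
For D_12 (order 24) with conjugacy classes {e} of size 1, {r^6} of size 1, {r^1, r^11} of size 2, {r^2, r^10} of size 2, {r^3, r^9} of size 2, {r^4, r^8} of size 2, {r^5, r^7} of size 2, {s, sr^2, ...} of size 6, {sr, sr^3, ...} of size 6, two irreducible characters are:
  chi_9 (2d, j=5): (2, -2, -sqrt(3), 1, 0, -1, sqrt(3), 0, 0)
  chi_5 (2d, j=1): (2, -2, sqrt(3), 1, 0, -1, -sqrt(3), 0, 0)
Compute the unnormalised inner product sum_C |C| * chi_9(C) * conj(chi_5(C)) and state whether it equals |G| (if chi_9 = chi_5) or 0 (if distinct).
Sum = 0; so <chi_9, chi_5> = 0 (distinct irreducibles are orthogonal).

Working: Compute term by term over conjugacy classes (|C| * chi_9(C) * conj(chi_5(C))):
  1*(2)*conj(2) + 1*(-2)*conj(-2) + 2*(-sqrt(3))*conj(sqrt(3)) + 2*(1)*conj(1) + 2*(0)*conj(0) + 2*(-1)*conj(-1) + 2*(sqrt(3))*conj(-sqrt(3)) + 6*(0)*conj(0) + 6*(0)*conj(0)
  = (4) + (4) + (-6) + (2) + (0) + (2) + (-6) + (0) + (0)
  = 0.
Dividing by |G| = 24 gives 0/24 = 0, matching the row-orthogonality relation <chi_9, chi_5> = [chi_9 = chi_5].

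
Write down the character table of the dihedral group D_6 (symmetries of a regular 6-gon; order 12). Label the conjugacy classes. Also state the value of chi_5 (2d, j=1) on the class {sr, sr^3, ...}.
Conjugacy classes: {e} of size 1, {r^3} of size 1, {r^1, r^5} of size 2, {r^2, r^4} of size 2, {s, sr^2, ...} of size 3, {sr, sr^3, ...} of size 3.
Character table:
  irrep \ class              {e} (size 1)  {r^3} (size 1)  {r^1, r^5} (size 2)  {r^2, r^4} (size 2)  {s, sr^2, ...} (size 3)  {sr, sr^3, ...} (size 3)
  chi_1 (triv)               1             1               1                    1                    1                        1                       
  chi_2 (sign: r->1, s->-1)  1             1               1                    1                    -1                       -1                      
  chi_3 (r->-1, s->1)        1             -1              -1                   1                    1                        -1                      
  chi_4 (r->-1, s->-1)       1             -1              -1                   1                    -1                       1                       
  chi_5 (2d, j=1)            2             -2              1                    -1                   0                        0                       
  chi_6 (2d, j=2)            2             2               -1                   -1                   0                        0                       

Spot check: chi_5 (2d, j=1) on {sr, sr^3, ...} = 0.

Reasoning: D_6 has order 2*6 = 12 with 6 conjugacy classes, hence 6 irreducibles. Sum of squared dims 1 + 1 + 1 + 1 + 4 + 4 = 12 = |G|. Linear characters come from the abelianisation; the 2-dimensional irreps have character r^k -> 2*cos(2*pi*j*k/6), reflections -> 0.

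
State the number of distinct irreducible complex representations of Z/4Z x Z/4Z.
16

Justification: The number of irreducible complex representations of a finite group equals its number of conjugacy classes. Z/4Z x Z/4Z is abelian of order 16, so every element is its own conjugacy class: 16 classes, so Z/4Z x Z/4Z (order 16) has exactly 16 irreducible complex representations.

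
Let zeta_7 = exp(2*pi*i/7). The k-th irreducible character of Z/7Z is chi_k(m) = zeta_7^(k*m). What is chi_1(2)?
chi_1(2) = zeta_7^2 = exp(4*I*pi/7)

Explanation: chi_1(2) = zeta_7^(1*2) = zeta_7^2. Since zeta_7^7 = 1, this equals zeta_7^2 = exp(2*pi*i*2/7) = exp(4*I*pi/7).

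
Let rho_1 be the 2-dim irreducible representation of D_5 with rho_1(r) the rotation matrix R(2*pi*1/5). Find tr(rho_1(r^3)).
chi_{rho_1}(r^3) = 2*cos(2*pi*1*3/5) = -sqrt(5)/2 - 1/2

Solution. rho_1(r^3) is rotation by angle 2*pi*1*3/5, whose trace is 2*cos(2*pi*1*3/5) = -sqrt(5)/2 - 1/2.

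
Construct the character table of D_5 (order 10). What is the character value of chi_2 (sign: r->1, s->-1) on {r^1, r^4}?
Conjugacy classes: {e} of size 1, {r^1, r^4} of size 2, {r^2, r^3} of size 2, {s, sr, ..., sr^4} of size 5.
Character table:
  irrep \ class              {e} (size 1)  {r^1, r^4} (size 2)  {r^2, r^3} (size 2)  {s, sr, ..., sr^4} (size 5)
  chi_1 (triv)               1             1                    1                    1                          
  chi_2 (sign: r->1, s->-1)  1             1                    1                    -1                         
  chi_3 (2d, j=1)            2             -1/2 + sqrt(5)/2     -sqrt(5)/2 - 1/2     0                          
  chi_4 (2d, j=2)            2             -sqrt(5)/2 - 1/2     -1/2 + sqrt(5)/2     0                          

Spot check: chi_2 (sign: r->1, s->-1) on {r^1, r^4} = 1.

Proof sketch: D_5 has order 2*5 = 10 with 4 conjugacy classes, hence 4 irreducibles. Sum of squared dims 1 + 1 + 4 + 4 = 10 = |G|. Linear characters come from the abelianisation; the 2-dimensional irreps have character r^k -> 2*cos(2*pi*j*k/5), reflections -> 0.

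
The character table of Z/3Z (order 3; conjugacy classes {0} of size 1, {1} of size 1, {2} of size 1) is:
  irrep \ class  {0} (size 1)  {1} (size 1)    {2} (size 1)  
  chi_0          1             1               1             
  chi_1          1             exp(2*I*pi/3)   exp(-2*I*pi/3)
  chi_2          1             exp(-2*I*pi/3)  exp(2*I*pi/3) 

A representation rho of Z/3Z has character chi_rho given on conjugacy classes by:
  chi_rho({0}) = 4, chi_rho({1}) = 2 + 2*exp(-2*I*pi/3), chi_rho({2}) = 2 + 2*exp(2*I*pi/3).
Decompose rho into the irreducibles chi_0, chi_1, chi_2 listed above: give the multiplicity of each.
Multiplicities: chi_0: 2, chi_1: 0, chi_2: 2.

Use <chi_rho, chi> = (1/|G|) sum_C |C| * chi_rho(C) * conj(chi(C)) with |G| = 3 for each irreducible chi in the table:
  <chi_rho, chi_0> = (1/3)[1*(4)*conj(1) + 1*(2 + 2*exp(-2*I*pi/3))*conj(1) + 1*(2 + 2*exp(2*I*pi/3))*conj(1)]
      = (1/3)[(4) + (2 + 2*exp(-2*I*pi/3)) + (2 + 2*exp(2*I*pi/3))] = 6/3 = 2
  <chi_rho, chi_1> = (1/3)[1*(4)*conj(1) + 1*(2 + 2*exp(-2*I*pi/3))*conj(exp(2*I*pi/3)) + 1*(2 + 2*exp(2*I*pi/3))*conj(exp(-2*I*pi/3))]
      = (1/3)[(4) + (-2) + (-2)] = 0/3 = 0
  <chi_rho, chi_2> = (1/3)[1*(4)*conj(1) + 1*(2 + 2*exp(-2*I*pi/3))*conj(exp(-2*I*pi/3)) + 1*(2 + 2*exp(2*I*pi/3))*conj(exp(2*I*pi/3))]
      = (1/3)[(4) + (2 + 2*exp(2*I*pi/3)) + (2 + 2*exp(-2*I*pi/3))] = 6/3 = 2
(Exp terms are combined using exp(i*s)*conj(exp(i*t)) = exp(i*(s-t)), and sums of them are collapsed using the identity that for every m > 1 the m distinct m-th roots of unity sum to 0, e.g. 1 + exp(2*I*pi/3) + exp(-2*I*pi/3) = 0.)
Dimension check: dim(rho) = sum (mult * dim) = 2*1 + 0*1 + 2*1 = 4 = chi_rho(e) = 4.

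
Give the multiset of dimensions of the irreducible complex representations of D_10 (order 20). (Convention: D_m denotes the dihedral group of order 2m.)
Dimensions: 1, 1, 1, 1, 2, 2, 2, 2

Argument: There are 8 irreducibles (= number of conjugacy classes). Their dimensions d_i satisfy sum d_i^2 = |G| = 20: 1 + 1 + 1 + 1 + 4 + 4 + 4 + 4 = 20.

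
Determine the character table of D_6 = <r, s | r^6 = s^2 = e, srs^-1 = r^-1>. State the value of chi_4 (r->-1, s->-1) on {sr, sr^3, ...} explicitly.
Conjugacy classes: {e} of size 1, {r^3} of size 1, {r^1, r^5} of size 2, {r^2, r^4} of size 2, {s, sr^2, ...} of size 3, {sr, sr^3, ...} of size 3.
Character table:
  irrep \ class              {e} (size 1)  {r^3} (size 1)  {r^1, r^5} (size 2)  {r^2, r^4} (size 2)  {s, sr^2, ...} (size 3)  {sr, sr^3, ...} (size 3)
  chi_1 (triv)               1             1               1                    1                    1                        1                       
  chi_2 (sign: r->1, s->-1)  1             1               1                    1                    -1                       -1                      
  chi_3 (r->-1, s->1)        1             -1              -1                   1                    1                        -1                      
  chi_4 (r->-1, s->-1)       1             -1              -1                   1                    -1                       1                       
  chi_5 (2d, j=1)            2             -2              1                    -1                   0                        0                       
  chi_6 (2d, j=2)            2             2               -1                   -1                   0                        0                       

Spot check: chi_4 (r->-1, s->-1) on {sr, sr^3, ...} = 1.

Solution. D_6 has order 2*6 = 12 with 6 conjugacy classes, hence 6 irreducibles. Sum of squared dims 1 + 1 + 1 + 1 + 4 + 4 = 12 = |G|. Linear characters come from the abelianisation; the 2-dimensional irreps have character r^k -> 2*cos(2*pi*j*k/6), reflections -> 0.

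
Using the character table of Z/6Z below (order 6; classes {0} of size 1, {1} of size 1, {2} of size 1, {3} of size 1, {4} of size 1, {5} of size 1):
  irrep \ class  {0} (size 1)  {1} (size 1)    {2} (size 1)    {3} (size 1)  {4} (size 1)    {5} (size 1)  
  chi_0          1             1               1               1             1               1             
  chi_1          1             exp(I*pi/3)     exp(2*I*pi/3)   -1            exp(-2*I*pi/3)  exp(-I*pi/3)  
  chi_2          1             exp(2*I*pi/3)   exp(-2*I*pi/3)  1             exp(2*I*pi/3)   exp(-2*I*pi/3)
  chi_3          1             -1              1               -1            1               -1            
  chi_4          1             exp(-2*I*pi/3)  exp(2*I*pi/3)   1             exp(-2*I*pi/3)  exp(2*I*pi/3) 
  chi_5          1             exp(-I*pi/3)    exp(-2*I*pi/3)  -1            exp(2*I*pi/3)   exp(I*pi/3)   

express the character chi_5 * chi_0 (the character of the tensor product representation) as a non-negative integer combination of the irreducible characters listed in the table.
chi_5 tensor chi_0 = chi_5 (all other irreducibles have multiplicity 0).

Proof sketch: The character of a tensor product is the pointwise product (chi_5 * chi_0)(C) = chi_5(C) * chi_0(C):
  {0}: (1)*(1), {1}: (exp(-I*pi/3))*(1), {2}: (exp(-2*I*pi/3))*(1), {3}: (-1)*(1), {4}: (exp(2*I*pi/3))*(1), {5}: (exp(I*pi/3))*(1)
so (chi_5 * chi_0) takes values
  {0} -> 1, {1} -> exp(-I*pi/3), {2} -> exp(-2*I*pi/3), {3} -> -1, {4} -> exp(2*I*pi/3), {5} -> exp(I*pi/3).
Now take the inner product of this character with each irreducible chi from the table, <chi_5*chi_0, chi> = (1/6) sum_C |C| (chi_5*chi_0)(C) conj(chi(C)):
  <chi_5*chi_0, chi_0> = (1/6)[1*(1)*conj(1) + 1*(exp(-I*pi/3))*conj(1) + 1*(exp(-2*I*pi/3))*conj(1) + 1*(-1)*conj(1) + 1*(exp(2*I*pi/3))*conj(1) + 1*(exp(I*pi/3))*conj(1)]
      = (1/6)[(1) + (exp(-I*pi/3)) + (exp(-2*I*pi/3)) + (-1) + (exp(2*I*pi/3)) + (exp(I*pi/3))] = 0/6 = 0
  <chi_5*chi_0, chi_1> = (1/6)[1*(1)*conj(1) + 1*(exp(-I*pi/3))*conj(exp(I*pi/3)) + 1*(exp(-2*I*pi/3))*conj(exp(2*I*pi/3)) + 1*(-1)*conj(-1) + 1*(exp(2*I*pi/3))*conj(exp(-2*I*pi/3)) + 1*(exp(I*pi/3))*conj(exp(-I*pi/3))]
      = (1/6)[(1) + (exp(-2*I*pi/3)) + (exp(2*I*pi/3)) + (1) + (exp(-2*I*pi/3)) + (exp(2*I*pi/3))] = 0/6 = 0
  <chi_5*chi_0, chi_2> = (1/6)[1*(1)*conj(1) + 1*(exp(-I*pi/3))*conj(exp(2*I*pi/3)) + 1*(exp(-2*I*pi/3))*conj(exp(-2*I*pi/3)) + 1*(-1)*conj(1) + 1*(exp(2*I*pi/3))*conj(exp(2*I*pi/3)) + 1*(exp(I*pi/3))*conj(exp(-2*I*pi/3))]
      = (1/6)[(1) + (-1) + (1) + (-1) + (1) + (-1)] = 0/6 = 0
  <chi_5*chi_0, chi_3> = (1/6)[1*(1)*conj(1) + 1*(exp(-I*pi/3))*conj(-1) + 1*(exp(-2*I*pi/3))*conj(1) + 1*(-1)*conj(-1) + 1*(exp(2*I*pi/3))*conj(1) + 1*(exp(I*pi/3))*conj(-1)]
      = (1/6)[(1) + (-exp(-I*pi/3)) + (exp(-2*I*pi/3)) + (1) + (exp(2*I*pi/3)) + (-exp(I*pi/3))] = 0/6 = 0
  <chi_5*chi_0, chi_4> = (1/6)[1*(1)*conj(1) + 1*(exp(-I*pi/3))*conj(exp(-2*I*pi/3)) + 1*(exp(-2*I*pi/3))*conj(exp(2*I*pi/3)) + 1*(-1)*conj(1) + 1*(exp(2*I*pi/3))*conj(exp(-2*I*pi/3)) + 1*(exp(I*pi/3))*conj(exp(2*I*pi/3))]
      = (1/6)[(1) + (exp(I*pi/3)) + (exp(2*I*pi/3)) + (-1) + (exp(-2*I*pi/3)) + (exp(-I*pi/3))] = 0/6 = 0
  <chi_5*chi_0, chi_5> = (1/6)[1*(1)*conj(1) + 1*(exp(-I*pi/3))*conj(exp(-I*pi/3)) + 1*(exp(-2*I*pi/3))*conj(exp(-2*I*pi/3)) + 1*(-1)*conj(-1) + 1*(exp(2*I*pi/3))*conj(exp(2*I*pi/3)) + 1*(exp(I*pi/3))*conj(exp(I*pi/3))]
      = (1/6)[(1) + (1) + (1) + (1) + (1) + (1)] = 6/6 = 1
(Exp terms are combined using exp(i*s)*conj(exp(i*t)) = exp(i*(s-t)), and sums of them are collapsed using the identity that for every m > 1 the m distinct m-th roots of unity sum to 0, e.g. 1 + exp(2*I*pi/3) + exp(-2*I*pi/3) = 0.)
Hence the multiplicities are chi_5: 1. Dimension check: dim(chi_5)*dim(chi_0) = 1*1 = 1 and sum (mult * dim) = 1*1 = 1.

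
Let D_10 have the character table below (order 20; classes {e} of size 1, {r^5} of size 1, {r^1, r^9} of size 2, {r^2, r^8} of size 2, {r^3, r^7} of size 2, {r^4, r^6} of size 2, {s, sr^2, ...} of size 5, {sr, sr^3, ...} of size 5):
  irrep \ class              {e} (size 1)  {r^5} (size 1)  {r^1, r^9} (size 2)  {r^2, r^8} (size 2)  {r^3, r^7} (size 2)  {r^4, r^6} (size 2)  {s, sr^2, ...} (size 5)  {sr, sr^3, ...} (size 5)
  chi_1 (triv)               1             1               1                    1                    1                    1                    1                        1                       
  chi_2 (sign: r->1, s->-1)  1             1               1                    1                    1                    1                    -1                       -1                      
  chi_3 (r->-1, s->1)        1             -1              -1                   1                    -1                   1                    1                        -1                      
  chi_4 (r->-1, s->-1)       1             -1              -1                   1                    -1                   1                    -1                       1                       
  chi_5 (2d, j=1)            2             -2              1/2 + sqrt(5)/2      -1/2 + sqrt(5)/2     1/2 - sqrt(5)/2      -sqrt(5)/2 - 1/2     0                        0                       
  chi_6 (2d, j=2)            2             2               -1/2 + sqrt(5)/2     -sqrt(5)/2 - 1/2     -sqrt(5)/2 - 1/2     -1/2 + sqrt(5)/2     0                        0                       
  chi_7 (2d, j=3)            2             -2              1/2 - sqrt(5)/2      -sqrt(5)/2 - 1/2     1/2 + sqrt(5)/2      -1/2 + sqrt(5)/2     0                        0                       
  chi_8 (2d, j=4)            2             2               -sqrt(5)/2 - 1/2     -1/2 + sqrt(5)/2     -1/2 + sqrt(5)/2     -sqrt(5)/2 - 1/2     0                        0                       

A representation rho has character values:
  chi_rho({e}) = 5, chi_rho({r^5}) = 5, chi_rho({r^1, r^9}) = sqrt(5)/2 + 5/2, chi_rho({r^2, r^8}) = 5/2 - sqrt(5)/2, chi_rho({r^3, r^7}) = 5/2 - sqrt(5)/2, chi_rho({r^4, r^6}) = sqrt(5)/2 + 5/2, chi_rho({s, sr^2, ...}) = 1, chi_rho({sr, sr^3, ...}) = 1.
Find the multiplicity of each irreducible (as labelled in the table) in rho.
Multiplicities: chi_1: 2, chi_2: 1, chi_3: 0, chi_4: 0, chi_5: 0, chi_6: 1, chi_7: 0, chi_8: 0.

Solution. Use <chi_rho, chi> = (1/|G|) sum_C |C| * chi_rho(C) * conj(chi(C)) with |G| = 20 for each irreducible chi in the table:
  <chi_rho, chi_1> = (1/20)[1*(5)*conj(1) + 1*(5)*conj(1) + 2*(sqrt(5)/2 + 5/2)*conj(1) + 2*(5/2 - sqrt(5)/2)*conj(1) + 2*(5/2 - sqrt(5)/2)*conj(1) + 2*(sqrt(5)/2 + 5/2)*conj(1) + 5*(1)*conj(1) + 5*(1)*conj(1)]
      = (1/20)[(5) + (5) + (sqrt(5) + 5) + (5 - sqrt(5)) + (5 - sqrt(5)) + (sqrt(5) + 5) + (5) + (5)] = 40/20 = 2
  <chi_rho, chi_2> = (1/20)[1*(5)*conj(1) + 1*(5)*conj(1) + 2*(sqrt(5)/2 + 5/2)*conj(1) + 2*(5/2 - sqrt(5)/2)*conj(1) + 2*(5/2 - sqrt(5)/2)*conj(1) + 2*(sqrt(5)/2 + 5/2)*conj(1) + 5*(1)*conj(-1) + 5*(1)*conj(-1)]
      = (1/20)[(5) + (5) + (sqrt(5) + 5) + (5 - sqrt(5)) + (5 - sqrt(5)) + (sqrt(5) + 5) + (-5) + (-5)] = 20/20 = 1
  <chi_rho, chi_3> = (1/20)[1*(5)*conj(1) + 1*(5)*conj(-1) + 2*(sqrt(5)/2 + 5/2)*conj(-1) + 2*(5/2 - sqrt(5)/2)*conj(1) + 2*(5/2 - sqrt(5)/2)*conj(-1) + 2*(sqrt(5)/2 + 5/2)*conj(1) + 5*(1)*conj(1) + 5*(1)*conj(-1)]
      = (1/20)[(5) + (-5) + (-5 - sqrt(5)) + (5 - sqrt(5)) + (-5 + sqrt(5)) + (sqrt(5) + 5) + (5) + (-5)] = 0/20 = 0
  <chi_rho, chi_4> = (1/20)[1*(5)*conj(1) + 1*(5)*conj(-1) + 2*(sqrt(5)/2 + 5/2)*conj(-1) + 2*(5/2 - sqrt(5)/2)*conj(1) + 2*(5/2 - sqrt(5)/2)*conj(-1) + 2*(sqrt(5)/2 + 5/2)*conj(1) + 5*(1)*conj(-1) + 5*(1)*conj(1)]
      = (1/20)[(5) + (-5) + (-5 - sqrt(5)) + (5 - sqrt(5)) + (-5 + sqrt(5)) + (sqrt(5) + 5) + (-5) + (5)] = 0/20 = 0
  <chi_rho, chi_5> = (1/20)[1*(5)*conj(2) + 1*(5)*conj(-2) + 2*(sqrt(5)/2 + 5/2)*conj(1/2 + sqrt(5)/2) + 2*(5/2 - sqrt(5)/2)*conj(-1/2 + sqrt(5)/2) + 2*(5/2 - sqrt(5)/2)*conj(1/2 - sqrt(5)/2) + 2*(sqrt(5)/2 + 5/2)*conj(-sqrt(5)/2 - 1/2) + 5*(1)*conj(0) + 5*(1)*conj(0)]
      = (1/20)[(10) + (-10) + (5 + 3*sqrt(5)) + (-5 + 3*sqrt(5)) + (5 - 3*sqrt(5)) + (-3*sqrt(5) - 5) + (0) + (0)] = 0/20 = 0
  <chi_rho, chi_6> = (1/20)[1*(5)*conj(2) + 1*(5)*conj(2) + 2*(sqrt(5)/2 + 5/2)*conj(-1/2 + sqrt(5)/2) + 2*(5/2 - sqrt(5)/2)*conj(-sqrt(5)/2 - 1/2) + 2*(5/2 - sqrt(5)/2)*conj(-sqrt(5)/2 - 1/2) + 2*(sqrt(5)/2 + 5/2)*conj(-1/2 + sqrt(5)/2) + 5*(1)*conj(0) + 5*(1)*conj(0)]
      = (1/20)[(10) + (10) + (2*sqrt(5)) + (-2*sqrt(5)) + (-2*sqrt(5)) + (2*sqrt(5)) + (0) + (0)] = 20/20 = 1
  <chi_rho, chi_7> = (1/20)[1*(5)*conj(2) + 1*(5)*conj(-2) + 2*(sqrt(5)/2 + 5/2)*conj(1/2 - sqrt(5)/2) + 2*(5/2 - sqrt(5)/2)*conj(-sqrt(5)/2 - 1/2) + 2*(5/2 - sqrt(5)/2)*conj(1/2 + sqrt(5)/2) + 2*(sqrt(5)/2 + 5/2)*conj(-1/2 + sqrt(5)/2) + 5*(1)*conj(0) + 5*(1)*conj(0)]
      = (1/20)[(10) + (-10) + (-2*sqrt(5)) + (-2*sqrt(5)) + (2*sqrt(5)) + (2*sqrt(5)) + (0) + (0)] = 0/20 = 0
  <chi_rho, chi_8> = (1/20)[1*(5)*conj(2) + 1*(5)*conj(2) + 2*(sqrt(5)/2 + 5/2)*conj(-sqrt(5)/2 - 1/2) + 2*(5/2 - sqrt(5)/2)*conj(-1/2 + sqrt(5)/2) + 2*(5/2 - sqrt(5)/2)*conj(-1/2 + sqrt(5)/2) + 2*(sqrt(5)/2 + 5/2)*conj(-sqrt(5)/2 - 1/2) + 5*(1)*conj(0) + 5*(1)*conj(0)]
      = (1/20)[(10) + (10) + (-3*sqrt(5) - 5) + (-5 + 3*sqrt(5)) + (-5 + 3*sqrt(5)) + (-3*sqrt(5) - 5) + (0) + (0)] = 0/20 = 0
Dimension check: dim(rho) = sum (mult * dim) = 2*1 + 1*1 + 0*1 + 0*1 + 0*2 + 1*2 + 0*2 + 0*2 = 5 = chi_rho(e) = 5.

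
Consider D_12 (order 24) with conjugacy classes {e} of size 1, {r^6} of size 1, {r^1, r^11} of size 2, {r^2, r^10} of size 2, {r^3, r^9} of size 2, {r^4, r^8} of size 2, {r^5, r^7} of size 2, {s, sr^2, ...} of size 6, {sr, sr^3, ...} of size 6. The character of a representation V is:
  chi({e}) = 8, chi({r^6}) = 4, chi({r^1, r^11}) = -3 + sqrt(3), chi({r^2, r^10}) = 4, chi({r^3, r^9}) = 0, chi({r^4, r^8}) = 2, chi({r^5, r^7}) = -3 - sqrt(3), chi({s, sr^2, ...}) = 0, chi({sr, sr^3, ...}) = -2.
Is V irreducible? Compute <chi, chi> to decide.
Not irreducible (reducible): <chi, chi> = 8 > 1.

<chi, chi> = (1/|G|) sum_C |C| * |chi(C)|^2 = (1/24)[1*|8|^2 + 1*|4|^2 + 2*|-3 + sqrt(3)|^2 + 2*|4|^2 + 2*|0|^2 + 2*|2|^2 + 2*|-3 - sqrt(3)|^2 + 6*|0|^2 + 6*|-2|^2]
  = (1/24)[(64) + (16) + (24 - 12*sqrt(3)) + (32) + (0) + (8) + (12*sqrt(3) + 24) + (0) + (24)] = 192/24 = 8.
A character is irreducible iff <chi, chi> = 1, so this representation is reducible.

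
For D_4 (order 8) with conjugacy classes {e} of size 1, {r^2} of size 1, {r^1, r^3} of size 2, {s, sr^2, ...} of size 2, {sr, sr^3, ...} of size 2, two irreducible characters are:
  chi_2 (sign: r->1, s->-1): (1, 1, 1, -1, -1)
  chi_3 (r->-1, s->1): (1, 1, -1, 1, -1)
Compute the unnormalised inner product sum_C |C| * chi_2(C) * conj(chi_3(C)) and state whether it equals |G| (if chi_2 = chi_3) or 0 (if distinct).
Sum = 0; so <chi_2, chi_3> = 0 (distinct irreducibles are orthogonal).

Argument: Compute term by term over conjugacy classes (|C| * chi_2(C) * conj(chi_3(C))):
  1*(1)*conj(1) + 1*(1)*conj(1) + 2*(1)*conj(-1) + 2*(-1)*conj(1) + 2*(-1)*conj(-1)
  = (1) + (1) + (-2) + (-2) + (2)
  = 0.
Dividing by |G| = 8 gives 0/8 = 0, matching the row-orthogonality relation <chi_2, chi_3> = [chi_2 = chi_3].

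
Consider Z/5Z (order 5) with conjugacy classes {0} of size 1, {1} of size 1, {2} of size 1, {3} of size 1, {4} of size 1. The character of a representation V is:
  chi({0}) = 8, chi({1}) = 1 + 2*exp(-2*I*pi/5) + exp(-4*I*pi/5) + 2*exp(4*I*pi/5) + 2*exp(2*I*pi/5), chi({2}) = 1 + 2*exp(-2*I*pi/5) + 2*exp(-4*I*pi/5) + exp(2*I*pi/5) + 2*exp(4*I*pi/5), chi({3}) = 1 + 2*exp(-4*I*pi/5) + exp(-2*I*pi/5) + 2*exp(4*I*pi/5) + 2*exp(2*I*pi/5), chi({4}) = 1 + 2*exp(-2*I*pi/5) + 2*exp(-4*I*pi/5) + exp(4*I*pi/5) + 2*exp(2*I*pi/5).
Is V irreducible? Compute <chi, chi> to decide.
Not irreducible (reducible): <chi, chi> = 14 > 1.

<chi, chi> = (1/|G|) sum_C |C| * |chi(C)|^2 = (1/5)[1*|8|^2 + 1*|1 + 2*exp(-2*I*pi/5) + exp(-4*I*pi/5) + 2*exp(4*I*pi/5) + 2*exp(2*I*pi/5)|^2 + 1*|1 + 2*exp(-2*I*pi/5) + 2*exp(-4*I*pi/5) + exp(2*I*pi/5) + 2*exp(4*I*pi/5)|^2 + 1*|1 + 2*exp(-4*I*pi/5) + exp(-2*I*pi/5) + 2*exp(4*I*pi/5) + 2*exp(2*I*pi/5)|^2 + 1*|1 + 2*exp(-2*I*pi/5) + 2*exp(-4*I*pi/5) + exp(4*I*pi/5) + 2*exp(2*I*pi/5)|^2]
  = (1/5)[(64) + (14 + 12*exp(-2*I*pi/5) + 13*exp(-4*I*pi/5) + 13*exp(4*I*pi/5) + 12*exp(2*I*pi/5)) + (14 + 13*exp(-2*I*pi/5) + 12*exp(-4*I*pi/5) + 12*exp(4*I*pi/5) + 13*exp(2*I*pi/5)) + (14 + 13*exp(-2*I*pi/5) + 12*exp(-4*I*pi/5) + 12*exp(4*I*pi/5) + 13*exp(2*I*pi/5)) + (14 + 12*exp(-2*I*pi/5) + 13*exp(-4*I*pi/5) + 13*exp(4*I*pi/5) + 12*exp(2*I*pi/5))] = 70/5 = 14.
(Exp terms are combined using exp(i*s)*conj(exp(i*t)) = exp(i*(s-t)), and sums of them are collapsed using the identity that for every m > 1 the m distinct m-th roots of unity sum to 0, e.g. 1 + exp(2*I*pi/3) + exp(-2*I*pi/3) = 0.)
A character is irreducible iff <chi, chi> = 1, so this representation is reducible.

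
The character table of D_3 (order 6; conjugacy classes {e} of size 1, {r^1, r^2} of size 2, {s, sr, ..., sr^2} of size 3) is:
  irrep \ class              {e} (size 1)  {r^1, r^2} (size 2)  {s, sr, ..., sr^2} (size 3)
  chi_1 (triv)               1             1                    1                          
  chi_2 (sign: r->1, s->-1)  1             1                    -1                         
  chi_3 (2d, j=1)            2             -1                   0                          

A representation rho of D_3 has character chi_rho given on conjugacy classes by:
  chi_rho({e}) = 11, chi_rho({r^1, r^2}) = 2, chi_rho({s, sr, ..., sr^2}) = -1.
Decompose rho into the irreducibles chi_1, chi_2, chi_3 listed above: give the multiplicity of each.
Multiplicities: chi_1: 2, chi_2: 3, chi_3: 3.

Reasoning: Use <chi_rho, chi> = (1/|G|) sum_C |C| * chi_rho(C) * conj(chi(C)) with |G| = 6 for each irreducible chi in the table:
  <chi_rho, chi_1> = (1/6)[1*(11)*conj(1) + 2*(2)*conj(1) + 3*(-1)*conj(1)]
      = (1/6)[(11) + (4) + (-3)] = 12/6 = 2
  <chi_rho, chi_2> = (1/6)[1*(11)*conj(1) + 2*(2)*conj(1) + 3*(-1)*conj(-1)]
      = (1/6)[(11) + (4) + (3)] = 18/6 = 3
  <chi_rho, chi_3> = (1/6)[1*(11)*conj(2) + 2*(2)*conj(-1) + 3*(-1)*conj(0)]
      = (1/6)[(22) + (-4) + (0)] = 18/6 = 3
Dimension check: dim(rho) = sum (mult * dim) = 2*1 + 3*1 + 3*2 = 11 = chi_rho(e) = 11.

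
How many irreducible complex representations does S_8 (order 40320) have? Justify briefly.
22

Argument: The number of irreducible complex representations of a finite group equals its number of conjugacy classes. Conjugacy classes in S_8 correspond to cycle types, i.e. partitions of 8; there are p(8) = 22 of them, so S_8 (order 40320) has exactly 22 irreducible complex representations.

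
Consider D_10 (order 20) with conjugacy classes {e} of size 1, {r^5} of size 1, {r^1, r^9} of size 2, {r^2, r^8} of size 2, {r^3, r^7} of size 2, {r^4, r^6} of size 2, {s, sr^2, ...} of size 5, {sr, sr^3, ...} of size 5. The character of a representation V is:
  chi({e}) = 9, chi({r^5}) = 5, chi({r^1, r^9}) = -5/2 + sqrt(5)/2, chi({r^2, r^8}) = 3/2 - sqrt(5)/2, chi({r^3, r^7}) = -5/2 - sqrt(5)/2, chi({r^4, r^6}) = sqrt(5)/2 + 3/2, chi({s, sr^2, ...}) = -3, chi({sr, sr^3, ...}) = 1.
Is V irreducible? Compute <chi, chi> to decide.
Not irreducible (reducible): <chi, chi> = 10 > 1.

Details: <chi, chi> = (1/|G|) sum_C |C| * |chi(C)|^2 = (1/20)[1*|9|^2 + 1*|5|^2 + 2*|-5/2 + sqrt(5)/2|^2 + 2*|3/2 - sqrt(5)/2|^2 + 2*|-5/2 - sqrt(5)/2|^2 + 2*|sqrt(5)/2 + 3/2|^2 + 5*|-3|^2 + 5*|1|^2]
  = (1/20)[(81) + (25) + (15 - 5*sqrt(5)) + (7 - 3*sqrt(5)) + (5*sqrt(5) + 15) + (3*sqrt(5) + 7) + (45) + (5)] = 200/20 = 10.
A character is irreducible iff <chi, chi> = 1, so this representation is reducible.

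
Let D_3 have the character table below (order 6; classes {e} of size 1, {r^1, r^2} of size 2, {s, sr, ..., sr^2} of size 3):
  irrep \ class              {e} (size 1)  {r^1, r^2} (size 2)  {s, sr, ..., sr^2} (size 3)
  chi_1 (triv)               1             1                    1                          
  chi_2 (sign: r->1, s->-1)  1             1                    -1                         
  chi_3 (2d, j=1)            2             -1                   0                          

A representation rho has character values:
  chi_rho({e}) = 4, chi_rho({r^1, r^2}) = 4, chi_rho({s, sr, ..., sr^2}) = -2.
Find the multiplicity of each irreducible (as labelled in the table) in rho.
Multiplicities: chi_1: 1, chi_2: 3, chi_3: 0.

Justification: Use <chi_rho, chi> = (1/|G|) sum_C |C| * chi_rho(C) * conj(chi(C)) with |G| = 6 for each irreducible chi in the table:
  <chi_rho, chi_1> = (1/6)[1*(4)*conj(1) + 2*(4)*conj(1) + 3*(-2)*conj(1)]
      = (1/6)[(4) + (8) + (-6)] = 6/6 = 1
  <chi_rho, chi_2> = (1/6)[1*(4)*conj(1) + 2*(4)*conj(1) + 3*(-2)*conj(-1)]
      = (1/6)[(4) + (8) + (6)] = 18/6 = 3
  <chi_rho, chi_3> = (1/6)[1*(4)*conj(2) + 2*(4)*conj(-1) + 3*(-2)*conj(0)]
      = (1/6)[(8) + (-8) + (0)] = 0/6 = 0
Dimension check: dim(rho) = sum (mult * dim) = 1*1 + 3*1 + 0*2 = 4 = chi_rho(e) = 4.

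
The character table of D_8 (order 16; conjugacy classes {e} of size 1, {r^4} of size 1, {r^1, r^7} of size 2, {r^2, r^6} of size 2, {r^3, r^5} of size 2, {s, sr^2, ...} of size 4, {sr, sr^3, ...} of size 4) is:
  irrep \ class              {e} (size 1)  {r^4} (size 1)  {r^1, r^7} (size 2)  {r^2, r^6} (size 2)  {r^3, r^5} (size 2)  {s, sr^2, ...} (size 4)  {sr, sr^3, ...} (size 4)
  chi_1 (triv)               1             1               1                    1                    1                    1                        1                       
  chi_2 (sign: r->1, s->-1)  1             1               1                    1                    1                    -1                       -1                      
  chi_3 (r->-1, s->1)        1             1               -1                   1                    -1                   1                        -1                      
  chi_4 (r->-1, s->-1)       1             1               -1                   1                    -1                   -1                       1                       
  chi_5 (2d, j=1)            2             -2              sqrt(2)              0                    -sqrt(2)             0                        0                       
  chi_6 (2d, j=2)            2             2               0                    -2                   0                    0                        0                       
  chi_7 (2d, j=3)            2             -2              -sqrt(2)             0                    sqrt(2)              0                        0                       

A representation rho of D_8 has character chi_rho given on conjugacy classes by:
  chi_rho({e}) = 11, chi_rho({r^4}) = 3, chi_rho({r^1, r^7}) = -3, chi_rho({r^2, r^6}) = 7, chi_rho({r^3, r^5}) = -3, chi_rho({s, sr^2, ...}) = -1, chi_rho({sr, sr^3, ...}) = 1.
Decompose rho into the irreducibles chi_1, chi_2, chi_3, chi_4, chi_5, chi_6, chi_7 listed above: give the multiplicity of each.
Multiplicities: chi_1: 1, chi_2: 1, chi_3: 2, chi_4: 3, chi_5: 1, chi_6: 0, chi_7: 1.

Justification: Use <chi_rho, chi> = (1/|G|) sum_C |C| * chi_rho(C) * conj(chi(C)) with |G| = 16 for each irreducible chi in the table:
  <chi_rho, chi_1> = (1/16)[1*(11)*conj(1) + 1*(3)*conj(1) + 2*(-3)*conj(1) + 2*(7)*conj(1) + 2*(-3)*conj(1) + 4*(-1)*conj(1) + 4*(1)*conj(1)]
      = (1/16)[(11) + (3) + (-6) + (14) + (-6) + (-4) + (4)] = 16/16 = 1
  <chi_rho, chi_2> = (1/16)[1*(11)*conj(1) + 1*(3)*conj(1) + 2*(-3)*conj(1) + 2*(7)*conj(1) + 2*(-3)*conj(1) + 4*(-1)*conj(-1) + 4*(1)*conj(-1)]
      = (1/16)[(11) + (3) + (-6) + (14) + (-6) + (4) + (-4)] = 16/16 = 1
  <chi_rho, chi_3> = (1/16)[1*(11)*conj(1) + 1*(3)*conj(1) + 2*(-3)*conj(-1) + 2*(7)*conj(1) + 2*(-3)*conj(-1) + 4*(-1)*conj(1) + 4*(1)*conj(-1)]
      = (1/16)[(11) + (3) + (6) + (14) + (6) + (-4) + (-4)] = 32/16 = 2
  <chi_rho, chi_4> = (1/16)[1*(11)*conj(1) + 1*(3)*conj(1) + 2*(-3)*conj(-1) + 2*(7)*conj(1) + 2*(-3)*conj(-1) + 4*(-1)*conj(-1) + 4*(1)*conj(1)]
      = (1/16)[(11) + (3) + (6) + (14) + (6) + (4) + (4)] = 48/16 = 3
  <chi_rho, chi_5> = (1/16)[1*(11)*conj(2) + 1*(3)*conj(-2) + 2*(-3)*conj(sqrt(2)) + 2*(7)*conj(0) + 2*(-3)*conj(-sqrt(2)) + 4*(-1)*conj(0) + 4*(1)*conj(0)]
      = (1/16)[(22) + (-6) + (-6*sqrt(2)) + (0) + (6*sqrt(2)) + (0) + (0)] = 16/16 = 1
  <chi_rho, chi_6> = (1/16)[1*(11)*conj(2) + 1*(3)*conj(2) + 2*(-3)*conj(0) + 2*(7)*conj(-2) + 2*(-3)*conj(0) + 4*(-1)*conj(0) + 4*(1)*conj(0)]
      = (1/16)[(22) + (6) + (0) + (-28) + (0) + (0) + (0)] = 0/16 = 0
  <chi_rho, chi_7> = (1/16)[1*(11)*conj(2) + 1*(3)*conj(-2) + 2*(-3)*conj(-sqrt(2)) + 2*(7)*conj(0) + 2*(-3)*conj(sqrt(2)) + 4*(-1)*conj(0) + 4*(1)*conj(0)]
      = (1/16)[(22) + (-6) + (6*sqrt(2)) + (0) + (-6*sqrt(2)) + (0) + (0)] = 16/16 = 1
Dimension check: dim(rho) = sum (mult * dim) = 1*1 + 1*1 + 2*1 + 3*1 + 1*2 + 0*2 + 1*2 = 11 = chi_rho(e) = 11.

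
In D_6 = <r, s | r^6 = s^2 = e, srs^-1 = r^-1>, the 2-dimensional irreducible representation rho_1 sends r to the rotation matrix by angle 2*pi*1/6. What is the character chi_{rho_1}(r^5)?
chi_{rho_1}(r^5) = 2*cos(2*pi*1*5/6) = 1

Proof sketch: rho_1(r^5) is rotation by angle 2*pi*1*5/6, whose trace is 2*cos(2*pi*1*5/6) = 1.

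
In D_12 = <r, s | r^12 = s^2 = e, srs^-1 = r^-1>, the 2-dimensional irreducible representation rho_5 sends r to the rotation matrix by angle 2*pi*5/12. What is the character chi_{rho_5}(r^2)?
chi_{rho_5}(r^2) = 2*cos(2*pi*5*2/12) = 1

Reasoning: rho_5(r^2) is rotation by angle 2*pi*5*2/12, whose trace is 2*cos(2*pi*5*2/12) = 1.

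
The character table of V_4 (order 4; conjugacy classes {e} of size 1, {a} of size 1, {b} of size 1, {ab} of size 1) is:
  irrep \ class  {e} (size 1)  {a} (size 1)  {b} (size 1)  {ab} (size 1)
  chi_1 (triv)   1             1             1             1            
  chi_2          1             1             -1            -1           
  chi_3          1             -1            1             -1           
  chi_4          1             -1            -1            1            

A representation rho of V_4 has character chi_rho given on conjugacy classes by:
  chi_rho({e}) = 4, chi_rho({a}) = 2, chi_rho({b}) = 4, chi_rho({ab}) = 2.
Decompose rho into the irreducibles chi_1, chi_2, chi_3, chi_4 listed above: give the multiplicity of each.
Multiplicities: chi_1: 3, chi_2: 0, chi_3: 1, chi_4: 0.

Derivation: Use <chi_rho, chi> = (1/|G|) sum_C |C| * chi_rho(C) * conj(chi(C)) with |G| = 4 for each irreducible chi in the table:
  <chi_rho, chi_1> = (1/4)[1*(4)*conj(1) + 1*(2)*conj(1) + 1*(4)*conj(1) + 1*(2)*conj(1)]
      = (1/4)[(4) + (2) + (4) + (2)] = 12/4 = 3
  <chi_rho, chi_2> = (1/4)[1*(4)*conj(1) + 1*(2)*conj(1) + 1*(4)*conj(-1) + 1*(2)*conj(-1)]
      = (1/4)[(4) + (2) + (-4) + (-2)] = 0/4 = 0
  <chi_rho, chi_3> = (1/4)[1*(4)*conj(1) + 1*(2)*conj(-1) + 1*(4)*conj(1) + 1*(2)*conj(-1)]
      = (1/4)[(4) + (-2) + (4) + (-2)] = 4/4 = 1
  <chi_rho, chi_4> = (1/4)[1*(4)*conj(1) + 1*(2)*conj(-1) + 1*(4)*conj(-1) + 1*(2)*conj(1)]
      = (1/4)[(4) + (-2) + (-4) + (2)] = 0/4 = 0
Dimension check: dim(rho) = sum (mult * dim) = 3*1 + 0*1 + 1*1 + 0*1 = 4 = chi_rho(e) = 4.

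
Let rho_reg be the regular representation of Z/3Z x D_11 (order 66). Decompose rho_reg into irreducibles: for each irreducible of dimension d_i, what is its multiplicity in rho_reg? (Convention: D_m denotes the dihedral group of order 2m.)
Each irreducible V_i of dimension d_i appears with multiplicity d_i, i.e. rho_reg = (direct sum over all irreducibles V_i) d_i V_i. The irreducible dimensions for Z/3Z x D_11 are 1, 1, 1, 1, 1, 1, 2, 2, 2, 2, 2, 2, 2, 2, 2, 2, 2, 2, 2, 2, 2: 6 irreducibles of dimension 1, each with multiplicity 1; 15 irreducibles of dimension 2, each with multiplicity 2. Total dimension 6*1*1 + 15*2*2 = 66 = |G|.

Reasoning: General theorem: in the regular representation of a finite group G, each irreducible appears with multiplicity equal to its dimension. Check: dim(rho_reg) = sum d_i^2 = 1 + 1 + 1 + 1 + 1 + 1 + 4 + 4 + 4 + 4 + 4 + 4 + 4 + 4 + 4 + 4 + 4 + 4 + 4 + 4 + 4 = 66 = |G|.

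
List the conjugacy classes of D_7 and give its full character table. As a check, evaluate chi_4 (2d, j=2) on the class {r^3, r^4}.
Conjugacy classes: {e} of size 1, {r^1, r^6} of size 2, {r^2, r^5} of size 2, {r^3, r^4} of size 2, {s, sr, ..., sr^6} of size 7.
Character table:
  irrep \ class              {e} (size 1)  {r^1, r^6} (size 2)  {r^2, r^5} (size 2)  {r^3, r^4} (size 2)  {s, sr, ..., sr^6} (size 7)
  chi_1 (triv)               1             1                    1                    1                    1                          
  chi_2 (sign: r->1, s->-1)  1             1                    1                    1                    -1                         
  chi_3 (2d, j=1)            2             2*cos(2*pi/7)        -2*cos(3*pi/7)       -2*cos(pi/7)         0                          
  chi_4 (2d, j=2)            2             -2*cos(3*pi/7)       -2*cos(pi/7)         2*cos(2*pi/7)        0                          
  chi_5 (2d, j=3)            2             -2*cos(pi/7)         2*cos(2*pi/7)        -2*cos(3*pi/7)       0                          

Spot check: chi_4 (2d, j=2) on {r^3, r^4} = 2*cos(2*pi/7).

Why: D_7 has order 2*7 = 14 with 5 conjugacy classes, hence 5 irreducibles. Sum of squared dims 1 + 1 + 4 + 4 + 4 = 14 = |G|. Linear characters come from the abelianisation; the 2-dimensional irreps have character r^k -> 2*cos(2*pi*j*k/7), reflections -> 0.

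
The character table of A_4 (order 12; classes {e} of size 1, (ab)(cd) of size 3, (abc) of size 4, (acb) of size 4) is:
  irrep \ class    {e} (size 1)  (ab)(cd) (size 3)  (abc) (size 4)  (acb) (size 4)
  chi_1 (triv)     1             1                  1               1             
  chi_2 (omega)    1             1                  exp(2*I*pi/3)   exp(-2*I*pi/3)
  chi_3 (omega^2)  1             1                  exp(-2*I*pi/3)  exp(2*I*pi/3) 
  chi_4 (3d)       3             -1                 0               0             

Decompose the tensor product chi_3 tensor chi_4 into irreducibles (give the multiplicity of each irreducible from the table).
chi_3 tensor chi_4 = chi_4 (all other irreducibles have multiplicity 0).

Why: The character of a tensor product is the pointwise product (chi_3 * chi_4)(C) = chi_3(C) * chi_4(C):
  {e}: (1)*(3), (ab)(cd): (1)*(-1), (abc): (exp(-2*I*pi/3))*(0), (acb): (exp(2*I*pi/3))*(0)
so (chi_3 * chi_4) takes values
  {e} -> 3, (ab)(cd) -> -1, (abc) -> 0, (acb) -> 0.
Now take the inner product of this character with each irreducible chi from the table, <chi_3*chi_4, chi> = (1/12) sum_C |C| (chi_3*chi_4)(C) conj(chi(C)):
  <chi_3*chi_4, chi_1> = (1/12)[1*(3)*conj(1) + 3*(-1)*conj(1) + 4*(0)*conj(1) + 4*(0)*conj(1)]
      = (1/12)[(3) + (-3) + (0) + (0)] = 0/12 = 0
  <chi_3*chi_4, chi_2> = (1/12)[1*(3)*conj(1) + 3*(-1)*conj(1) + 4*(0)*conj(exp(2*I*pi/3)) + 4*(0)*conj(exp(-2*I*pi/3))]
      = (1/12)[(3) + (-3) + (0) + (0)] = 0/12 = 0
  <chi_3*chi_4, chi_3> = (1/12)[1*(3)*conj(1) + 3*(-1)*conj(1) + 4*(0)*conj(exp(-2*I*pi/3)) + 4*(0)*conj(exp(2*I*pi/3))]
      = (1/12)[(3) + (-3) + (0) + (0)] = 0/12 = 0
  <chi_3*chi_4, chi_4> = (1/12)[1*(3)*conj(3) + 3*(-1)*conj(-1) + 4*(0)*conj(0) + 4*(0)*conj(0)]
      = (1/12)[(9) + (3) + (0) + (0)] = 12/12 = 1
(Exp terms are combined using exp(i*s)*conj(exp(i*t)) = exp(i*(s-t)), and sums of them are collapsed using the identity that for every m > 1 the m distinct m-th roots of unity sum to 0, e.g. 1 + exp(2*I*pi/3) + exp(-2*I*pi/3) = 0.)
Hence the multiplicities are chi_4: 1. Dimension check: dim(chi_3)*dim(chi_4) = 1*3 = 3 and sum (mult * dim) = 1*3 = 3.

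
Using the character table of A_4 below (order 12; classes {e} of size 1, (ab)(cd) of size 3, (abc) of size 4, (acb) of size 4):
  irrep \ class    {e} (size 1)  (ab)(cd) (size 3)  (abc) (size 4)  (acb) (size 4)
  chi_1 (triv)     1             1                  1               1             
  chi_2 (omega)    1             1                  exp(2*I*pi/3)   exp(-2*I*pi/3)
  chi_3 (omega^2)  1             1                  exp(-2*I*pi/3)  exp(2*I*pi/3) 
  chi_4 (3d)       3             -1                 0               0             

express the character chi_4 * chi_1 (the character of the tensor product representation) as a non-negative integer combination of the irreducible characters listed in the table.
chi_4 tensor chi_1 = chi_4 (all other irreducibles have multiplicity 0).

Explanation: The character of a tensor product is the pointwise product (chi_4 * chi_1)(C) = chi_4(C) * chi_1(C):
  {e}: (3)*(1), (ab)(cd): (-1)*(1), (abc): (0)*(1), (acb): (0)*(1)
so (chi_4 * chi_1) takes values
  {e} -> 3, (ab)(cd) -> -1, (abc) -> 0, (acb) -> 0.
Now take the inner product of this character with each irreducible chi from the table, <chi_4*chi_1, chi> = (1/12) sum_C |C| (chi_4*chi_1)(C) conj(chi(C)):
  <chi_4*chi_1, chi_1> = (1/12)[1*(3)*conj(1) + 3*(-1)*conj(1) + 4*(0)*conj(1) + 4*(0)*conj(1)]
      = (1/12)[(3) + (-3) + (0) + (0)] = 0/12 = 0
  <chi_4*chi_1, chi_2> = (1/12)[1*(3)*conj(1) + 3*(-1)*conj(1) + 4*(0)*conj(exp(2*I*pi/3)) + 4*(0)*conj(exp(-2*I*pi/3))]
      = (1/12)[(3) + (-3) + (0) + (0)] = 0/12 = 0
  <chi_4*chi_1, chi_3> = (1/12)[1*(3)*conj(1) + 3*(-1)*conj(1) + 4*(0)*conj(exp(-2*I*pi/3)) + 4*(0)*conj(exp(2*I*pi/3))]
      = (1/12)[(3) + (-3) + (0) + (0)] = 0/12 = 0
  <chi_4*chi_1, chi_4> = (1/12)[1*(3)*conj(3) + 3*(-1)*conj(-1) + 4*(0)*conj(0) + 4*(0)*conj(0)]
      = (1/12)[(9) + (3) + (0) + (0)] = 12/12 = 1
(Exp terms are combined using exp(i*s)*conj(exp(i*t)) = exp(i*(s-t)), and sums of them are collapsed using the identity that for every m > 1 the m distinct m-th roots of unity sum to 0, e.g. 1 + exp(2*I*pi/3) + exp(-2*I*pi/3) = 0.)
Hence the multiplicities are chi_4: 1. Dimension check: dim(chi_4)*dim(chi_1) = 3*1 = 3 and sum (mult * dim) = 1*3 = 3.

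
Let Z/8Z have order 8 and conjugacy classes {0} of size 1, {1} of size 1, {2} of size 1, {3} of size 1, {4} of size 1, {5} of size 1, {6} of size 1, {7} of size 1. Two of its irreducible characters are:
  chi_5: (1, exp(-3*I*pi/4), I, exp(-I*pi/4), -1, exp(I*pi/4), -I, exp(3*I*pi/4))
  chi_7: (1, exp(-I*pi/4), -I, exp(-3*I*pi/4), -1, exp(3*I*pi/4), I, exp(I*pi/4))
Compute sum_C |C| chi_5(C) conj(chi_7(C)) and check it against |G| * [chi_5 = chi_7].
Sum = 0; so <chi_5, chi_7> = 0 (distinct irreducibles are orthogonal).

Argument: Compute term by term over conjugacy classes (|C| * chi_5(C) * conj(chi_7(C))):
  1*(1)*conj(1) + 1*(exp(-3*I*pi/4))*conj(exp(-I*pi/4)) + 1*(I)*conj(-I) + 1*(exp(-I*pi/4))*conj(exp(-3*I*pi/4)) + 1*(-1)*conj(-1) + 1*(exp(I*pi/4))*conj(exp(3*I*pi/4)) + 1*(-I)*conj(I) + 1*(exp(3*I*pi/4))*conj(exp(I*pi/4))
  = (1) + (-I) + (-1) + (I) + (1) + (-I) + (-1) + (I)
  = 0.
(Exp terms are combined using exp(i*s)*conj(exp(i*t)) = exp(i*(s-t)), and sums of them are collapsed using the identity that for every m > 1 the m distinct m-th roots of unity sum to 0, e.g. 1 + exp(2*I*pi/3) + exp(-2*I*pi/3) = 0.)
Dividing by |G| = 8 gives 0/8 = 0, matching the row-orthogonality relation <chi_5, chi_7> = [chi_5 = chi_7].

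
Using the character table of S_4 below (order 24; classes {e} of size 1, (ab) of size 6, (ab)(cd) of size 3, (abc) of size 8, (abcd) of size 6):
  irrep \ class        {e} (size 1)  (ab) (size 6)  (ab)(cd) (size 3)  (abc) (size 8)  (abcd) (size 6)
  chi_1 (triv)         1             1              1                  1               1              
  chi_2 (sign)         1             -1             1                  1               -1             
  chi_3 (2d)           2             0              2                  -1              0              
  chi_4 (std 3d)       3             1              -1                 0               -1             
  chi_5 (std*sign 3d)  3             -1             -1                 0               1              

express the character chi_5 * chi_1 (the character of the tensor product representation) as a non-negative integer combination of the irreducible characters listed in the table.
chi_5 tensor chi_1 = chi_5 (all other irreducibles have multiplicity 0).

Justification: The character of a tensor product is the pointwise product (chi_5 * chi_1)(C) = chi_5(C) * chi_1(C):
  {e}: (3)*(1), (ab): (-1)*(1), (ab)(cd): (-1)*(1), (abc): (0)*(1), (abcd): (1)*(1)
so (chi_5 * chi_1) takes values
  {e} -> 3, (ab) -> -1, (ab)(cd) -> -1, (abc) -> 0, (abcd) -> 1.
Now take the inner product of this character with each irreducible chi from the table, <chi_5*chi_1, chi> = (1/24) sum_C |C| (chi_5*chi_1)(C) conj(chi(C)):
  <chi_5*chi_1, chi_1> = (1/24)[1*(3)*conj(1) + 6*(-1)*conj(1) + 3*(-1)*conj(1) + 8*(0)*conj(1) + 6*(1)*conj(1)]
      = (1/24)[(3) + (-6) + (-3) + (0) + (6)] = 0/24 = 0
  <chi_5*chi_1, chi_2> = (1/24)[1*(3)*conj(1) + 6*(-1)*conj(-1) + 3*(-1)*conj(1) + 8*(0)*conj(1) + 6*(1)*conj(-1)]
      = (1/24)[(3) + (6) + (-3) + (0) + (-6)] = 0/24 = 0
  <chi_5*chi_1, chi_3> = (1/24)[1*(3)*conj(2) + 6*(-1)*conj(0) + 3*(-1)*conj(2) + 8*(0)*conj(-1) + 6*(1)*conj(0)]
      = (1/24)[(6) + (0) + (-6) + (0) + (0)] = 0/24 = 0
  <chi_5*chi_1, chi_4> = (1/24)[1*(3)*conj(3) + 6*(-1)*conj(1) + 3*(-1)*conj(-1) + 8*(0)*conj(0) + 6*(1)*conj(-1)]
      = (1/24)[(9) + (-6) + (3) + (0) + (-6)] = 0/24 = 0
  <chi_5*chi_1, chi_5> = (1/24)[1*(3)*conj(3) + 6*(-1)*conj(-1) + 3*(-1)*conj(-1) + 8*(0)*conj(0) + 6*(1)*conj(1)]
      = (1/24)[(9) + (6) + (3) + (0) + (6)] = 24/24 = 1
Hence the multiplicities are chi_5: 1. Dimension check: dim(chi_5)*dim(chi_1) = 3*1 = 3 and sum (mult * dim) = 1*3 = 3.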